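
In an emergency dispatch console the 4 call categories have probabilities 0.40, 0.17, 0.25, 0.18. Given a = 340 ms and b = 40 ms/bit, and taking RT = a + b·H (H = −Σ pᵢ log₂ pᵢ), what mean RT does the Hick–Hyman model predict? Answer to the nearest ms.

416 ms

Entropy contributions −pᵢ log₂ pᵢ: 0.5288, 0.4346, 0.5000, 0.4453; sum H = 1.9087 bits.
RT = a + bH = 340 + 40·1.9087 = 416.35 ms.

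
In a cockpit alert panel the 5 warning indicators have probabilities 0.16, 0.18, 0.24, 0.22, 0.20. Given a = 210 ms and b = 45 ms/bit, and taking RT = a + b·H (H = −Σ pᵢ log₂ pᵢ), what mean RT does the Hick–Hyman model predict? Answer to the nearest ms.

314 ms

Entropy contributions −pᵢ log₂ pᵢ: 0.4230, 0.4453, 0.4941, 0.4806, 0.4644; sum H = 2.3074 bits.
RT = a + bH = 210 + 45·2.3074 = 313.83 ms.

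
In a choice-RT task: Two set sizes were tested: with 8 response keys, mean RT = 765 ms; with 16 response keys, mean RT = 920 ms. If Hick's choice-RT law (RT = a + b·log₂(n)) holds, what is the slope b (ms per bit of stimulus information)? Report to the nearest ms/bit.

Slope: b = (920 − 765) / (log₂ 16 − log₂ 8) = 155/1.0000 = 155 ms/bit.

155 ms/bit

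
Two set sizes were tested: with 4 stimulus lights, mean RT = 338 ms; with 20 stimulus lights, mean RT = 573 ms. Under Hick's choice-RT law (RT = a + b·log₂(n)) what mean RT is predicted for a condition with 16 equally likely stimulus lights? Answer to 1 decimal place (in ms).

540.4 ms

RT is linear in log₂ n, so two points fix the line:
  b = (573 − 338) / (log₂ 20 − log₂ 4) = 235 / (4.3219 − 2) = 101.209 ms/bit
  a = 338 − 101.209 × 2 = 135.582 ms
Then RT(16) = 135.582 + 101.209 × log₂ 16 = 135.582 + 101.209 × 4 ≈ 540.418 ms.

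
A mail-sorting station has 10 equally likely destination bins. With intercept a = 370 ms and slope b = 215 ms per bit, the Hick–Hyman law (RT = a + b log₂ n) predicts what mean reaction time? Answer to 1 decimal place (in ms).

log₂(10) = 3.3219 bits, so RT = 370 + 215 × 3.3219 ≈ 1084.215 ms.

1084.2 ms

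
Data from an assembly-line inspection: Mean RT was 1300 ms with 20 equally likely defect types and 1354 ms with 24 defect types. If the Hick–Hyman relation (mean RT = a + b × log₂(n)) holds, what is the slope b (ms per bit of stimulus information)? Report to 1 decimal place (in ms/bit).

The slope on a log₂ axis is (1354 − 1300) / (4.5850 − 4.3219) = 205.296 ms/bit.

205.3 ms/bit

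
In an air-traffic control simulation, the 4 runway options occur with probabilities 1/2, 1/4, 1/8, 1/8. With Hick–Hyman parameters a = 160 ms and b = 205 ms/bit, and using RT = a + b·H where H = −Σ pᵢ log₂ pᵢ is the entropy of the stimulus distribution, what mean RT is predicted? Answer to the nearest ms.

H = −Σ pᵢ log₂ pᵢ = 0.5·1 + 0.25·2 + 0.125·3 + 0.125·3 = 1.750 bits.
RT = 160 + 205 × 1.750 = 518.75 ms.

519 ms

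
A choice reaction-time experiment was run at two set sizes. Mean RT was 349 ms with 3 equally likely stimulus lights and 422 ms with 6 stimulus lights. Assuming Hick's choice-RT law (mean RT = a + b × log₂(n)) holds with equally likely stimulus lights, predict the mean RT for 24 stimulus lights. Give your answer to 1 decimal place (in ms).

568.0 ms

With log₂ n on the abscissa the relation is linear; from the two conditions:
  b = (422 − 349) / (log₂ 6 − log₂ 3) = 73 / (2.5850 − 1.5850) = 73.000 ms/bit
  a = 349 − 73.000 × 1.5850 = 233.298 ms
Then RT(24) = 233.298 + 73.000 × log₂ 24 = 233.298 + 73.000 × 4.5850 ≈ 568.000 ms.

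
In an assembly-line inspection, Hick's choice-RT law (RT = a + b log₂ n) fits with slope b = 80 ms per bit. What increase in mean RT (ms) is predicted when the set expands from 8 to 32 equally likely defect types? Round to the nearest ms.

The intercept a cancels: ΔRT = b·(log₂ n₂ − log₂ n₁) = b·log₂(n₂/n₁).
log₂(32) − log₂(8) = log₂(32/8) = log₂(4) = 2.
ΔRT = 80 × 2.0000 = 160.000 ms.

160 ms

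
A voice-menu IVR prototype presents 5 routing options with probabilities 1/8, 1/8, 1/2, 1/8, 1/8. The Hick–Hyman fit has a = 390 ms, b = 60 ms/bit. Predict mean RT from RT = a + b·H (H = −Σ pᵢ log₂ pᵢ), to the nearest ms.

510 ms

Each term −pᵢ log₂ pᵢ: 0.125·3 + 0.125·3 + 0.5·1 + 0.125·3 + 0.125·3; summed, H = 2.000 bits.
Mean RT = a + bH = 390 + 60·2.000 = 510.00 ms.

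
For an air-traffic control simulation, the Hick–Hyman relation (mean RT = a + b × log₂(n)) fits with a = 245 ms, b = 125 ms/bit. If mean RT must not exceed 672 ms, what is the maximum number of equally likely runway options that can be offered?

10

Set 245 + 125·log₂ n ≤ 672 → log₂ n ≤ (672 − 245)/125 = 3.4160.
So n ≤ 2^3.4160 = 10.674; the largest integer n is 10.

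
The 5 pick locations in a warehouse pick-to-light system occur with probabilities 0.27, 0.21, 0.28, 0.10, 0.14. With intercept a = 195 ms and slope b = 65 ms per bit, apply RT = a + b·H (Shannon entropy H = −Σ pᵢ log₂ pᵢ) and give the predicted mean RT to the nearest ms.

Entropy contributions −pᵢ log₂ pᵢ: 0.5100, 0.4728, 0.5142, 0.3322, 0.3971; sum H = 2.2264 bits.
RT = a + bH = 195 + 65·2.2264 = 339.71 ms.

340 ms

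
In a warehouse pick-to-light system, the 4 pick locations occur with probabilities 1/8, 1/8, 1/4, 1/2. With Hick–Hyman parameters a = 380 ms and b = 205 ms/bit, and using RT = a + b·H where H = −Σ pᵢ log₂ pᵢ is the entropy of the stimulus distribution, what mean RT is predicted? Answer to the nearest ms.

H = −Σ pᵢ log₂ pᵢ = 0.125·3 + 0.125·3 + 0.25·2 + 0.5·1 = 1.750 bits.
RT = 380 + 205 × 1.750 = 738.75 ms.

739 ms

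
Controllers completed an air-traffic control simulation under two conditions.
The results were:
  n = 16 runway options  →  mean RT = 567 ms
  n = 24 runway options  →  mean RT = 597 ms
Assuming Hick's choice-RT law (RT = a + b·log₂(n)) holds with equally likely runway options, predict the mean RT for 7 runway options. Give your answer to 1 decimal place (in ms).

505.8 ms

With log₂ n on the abscissa the relation is linear; from the two conditions:
  b = (597 − 567) / (log₂ 24 − log₂ 16) = 30 / (4.5850 − 4) = 51.285 ms/bit
  a = 567 − 51.285 × 4 = 361.859 ms
Then RT(7) = 361.859 + 51.285 × log₂ 7 = 361.859 + 51.285 × 2.8074 ≈ 505.835 ms.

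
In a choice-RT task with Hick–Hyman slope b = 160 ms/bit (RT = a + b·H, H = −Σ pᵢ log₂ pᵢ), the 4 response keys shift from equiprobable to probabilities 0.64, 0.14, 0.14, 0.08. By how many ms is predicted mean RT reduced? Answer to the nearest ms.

80 ms

The RT saving is b·ΔH. Equiprobable H₀ = log₂(4) = 2.0000 bits; with the given probabilities H = 1.4978 bits.
b·(H₀ − H) = 160 × (2.0000 − 1.4978) = 80.35 ms.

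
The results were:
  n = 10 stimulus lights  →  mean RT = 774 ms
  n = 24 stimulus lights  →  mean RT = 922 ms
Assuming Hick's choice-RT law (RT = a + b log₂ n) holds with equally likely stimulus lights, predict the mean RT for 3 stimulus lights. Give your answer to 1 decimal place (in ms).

RT is linear in log₂ n, so two points fix the line:
  b = (922 − 774) / (log₂ 24 − log₂ 10) = 148 / (4.5850 − 3.3219) = 117.178 ms/bit
  a = 774 − 117.178 × 3.3219 = 384.743 ms
Then RT(3) = 384.743 + 117.178 × log₂ 3 = 384.743 + 117.178 × 1.5850 ≈ 570.466 ms.

570.5 ms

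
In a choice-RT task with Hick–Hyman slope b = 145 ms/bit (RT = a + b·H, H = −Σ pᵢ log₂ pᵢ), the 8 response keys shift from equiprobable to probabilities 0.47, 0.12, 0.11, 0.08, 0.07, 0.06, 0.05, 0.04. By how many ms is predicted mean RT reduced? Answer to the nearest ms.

82 ms

Equiprobable entropy H₀ = log₂ 8 = 3.0000 bits.
Skewed entropy H = −Σ pᵢ log₂ pᵢ = 2.4348 bits.
ΔRT = b·(H₀ − H) = 145 × 0.5652 = 81.96 ms.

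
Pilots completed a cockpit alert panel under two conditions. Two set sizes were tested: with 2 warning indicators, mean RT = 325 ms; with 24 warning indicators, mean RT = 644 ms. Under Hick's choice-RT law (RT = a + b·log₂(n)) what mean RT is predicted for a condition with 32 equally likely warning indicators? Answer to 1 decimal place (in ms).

With log₂ n on the abscissa the relation is linear; from the two conditions:
  b = (644 − 325) / (log₂ 24 − log₂ 2) = 319 / (4.5850 − 1) = 88.983 ms/bit
  a = 325 − 88.983 × 1 = 236.017 ms
Then RT(32) = 236.017 + 88.983 × log₂ 32 = 236.017 + 88.983 × 5 ≈ 680.931 ms.

680.9 ms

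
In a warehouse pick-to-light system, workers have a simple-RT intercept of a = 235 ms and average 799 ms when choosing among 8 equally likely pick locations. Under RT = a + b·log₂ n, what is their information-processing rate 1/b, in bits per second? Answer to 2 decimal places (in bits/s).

b = (799 − 235)/log₂ 8 = 564/3 = 188.000 ms per bit = 0.18800 s/bit; the reciprocal is 5.319 bits/s.

5.32 bits/s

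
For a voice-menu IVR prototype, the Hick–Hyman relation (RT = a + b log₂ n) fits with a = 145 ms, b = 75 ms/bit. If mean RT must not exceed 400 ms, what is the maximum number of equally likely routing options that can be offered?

10

75·log₂ n ≤ 400 − 145 = 255, giving log₂ n ≤ 3.4000 and n ≤ 10.556. The largest whole number is 10.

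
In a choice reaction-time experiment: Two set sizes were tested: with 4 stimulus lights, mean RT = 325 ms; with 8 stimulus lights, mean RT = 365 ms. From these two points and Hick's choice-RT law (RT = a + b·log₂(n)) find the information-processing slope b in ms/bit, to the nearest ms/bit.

40 ms/bit

b = (RT₂ − RT₁)/(log₂ n₂ − log₂ n₁) = (365 − 325)/(3 − 2) = 40 ms/bit.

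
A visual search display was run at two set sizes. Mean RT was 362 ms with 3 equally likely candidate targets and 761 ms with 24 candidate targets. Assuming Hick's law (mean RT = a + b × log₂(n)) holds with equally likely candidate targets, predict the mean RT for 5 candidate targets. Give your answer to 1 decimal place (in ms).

460.0 ms

With log₂ n on the abscissa the relation is linear; from the two conditions:
  b = (761 − 362) / (log₂ 24 − log₂ 3) = 399 / (4.5850 − 1.5850) = 133.000 ms/bit
  a = 362 − 133.000 × 1.5850 = 151.200 ms
Then RT(5) = 151.200 + 133.000 × log₂ 5 = 151.200 + 133.000 × 2.3219 ≈ 460.016 ms.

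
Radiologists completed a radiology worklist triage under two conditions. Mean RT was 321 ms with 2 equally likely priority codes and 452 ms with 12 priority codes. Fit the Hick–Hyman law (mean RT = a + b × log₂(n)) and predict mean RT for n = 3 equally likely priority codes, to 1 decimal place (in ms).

350.6 ms

Solve the two-equation system in a and b:
  b = (452 − 321) / (log₂ 12 − log₂ 2) = 131 / (3.5850 − 1) = 50.678 ms/bit
  a = 321 − 50.678 × 1 = 270.322 ms
Then RT(3) = 270.322 + 50.678 × log₂ 3 = 270.322 + 50.678 × 1.5850 ≈ 350.645 ms.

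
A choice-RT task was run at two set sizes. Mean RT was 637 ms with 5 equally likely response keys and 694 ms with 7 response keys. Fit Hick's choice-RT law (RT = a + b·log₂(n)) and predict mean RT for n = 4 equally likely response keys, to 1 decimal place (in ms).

599.2 ms

With log₂ n on the abscissa the relation is linear; from the two conditions:
  b = (694 − 637) / (log₂ 7 − log₂ 5) = 57 / (2.8074 − 2.3219) = 117.422 ms/bit
  a = 637 − 117.422 × 2.3219 = 364.354 ms
Then RT(4) = 364.354 + 117.422 × log₂ 4 = 364.354 + 117.422 × 2 ≈ 599.198 ms.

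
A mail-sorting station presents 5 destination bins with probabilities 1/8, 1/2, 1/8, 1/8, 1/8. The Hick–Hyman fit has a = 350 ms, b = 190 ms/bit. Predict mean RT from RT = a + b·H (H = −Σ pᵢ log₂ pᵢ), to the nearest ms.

H = −Σ pᵢ log₂ pᵢ = 0.125·3 + 0.5·1 + 0.125·3 + 0.125·3 + 0.125·3 = 2.000 bits.
RT = 350 + 190 × 2.000 = 730.00 ms.

730 ms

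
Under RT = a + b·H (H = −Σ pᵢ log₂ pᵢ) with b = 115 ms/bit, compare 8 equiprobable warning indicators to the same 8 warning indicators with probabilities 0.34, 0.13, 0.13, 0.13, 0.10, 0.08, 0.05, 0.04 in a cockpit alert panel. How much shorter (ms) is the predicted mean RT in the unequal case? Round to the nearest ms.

34 ms

The RT saving is b·ΔH. Equiprobable H₀ = log₂(8) = 3.0000 bits; with the given probabilities H = 2.7027 bits.
b·(H₀ − H) = 115 × (3.0000 − 2.7027) = 34.19 ms.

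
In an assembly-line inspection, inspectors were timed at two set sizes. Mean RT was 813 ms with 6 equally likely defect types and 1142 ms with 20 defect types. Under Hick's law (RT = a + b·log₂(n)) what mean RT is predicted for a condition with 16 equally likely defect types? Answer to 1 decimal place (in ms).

Fit slope and intercept:
  b = (1142 − 813) / (log₂ 20 − log₂ 6) = 329 / (4.3219 − 2.5850) = 189.411 ms/bit
  a = 813 − 189.411 × 2.5850 = 323.380 ms
Then RT(16) = 323.380 + 189.411 × log₂ 16 = 323.380 + 189.411 × 4 ≈ 1081.023 ms.

1081.0 ms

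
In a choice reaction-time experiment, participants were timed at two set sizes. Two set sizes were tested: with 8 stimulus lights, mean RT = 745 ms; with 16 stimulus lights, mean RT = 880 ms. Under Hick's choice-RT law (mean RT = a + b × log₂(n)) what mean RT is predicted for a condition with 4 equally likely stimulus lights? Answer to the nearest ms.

RT is linear in log₂ n, so two points fix the line:
  b = (880 − 745) / (log₂ 16 − log₂ 8) = 135 / (4 − 3) = 135 ms/bit
  a = 745 − 135 × 3 = 340 ms
Then RT(4) = 340 + 135 × log₂ 4 = 340 + 135 × 2 ≈ 610.000 ms.

610 ms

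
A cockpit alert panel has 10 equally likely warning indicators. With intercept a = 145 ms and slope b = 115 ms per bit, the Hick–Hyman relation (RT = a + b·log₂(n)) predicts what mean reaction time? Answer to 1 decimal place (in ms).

log₂(10) = 3.3219 bits, so RT = 145 + 115 × 3.3219 ≈ 527.022 ms.

527.0 ms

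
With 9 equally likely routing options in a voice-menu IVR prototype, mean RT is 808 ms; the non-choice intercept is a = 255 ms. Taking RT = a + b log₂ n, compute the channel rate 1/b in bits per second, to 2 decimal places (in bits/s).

Choice component = 808 − 255 = 553 ms over log₂(9) = 3.1699 bits.
b = 553 / 3.1699 = 174.452 ms/bit, so 1/b = 5.732 bits/s.

5.73 bits/s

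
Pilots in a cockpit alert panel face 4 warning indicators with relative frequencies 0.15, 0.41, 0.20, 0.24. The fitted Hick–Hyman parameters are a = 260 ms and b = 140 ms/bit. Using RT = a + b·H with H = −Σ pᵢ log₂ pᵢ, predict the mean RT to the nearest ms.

Entropy contributions −pᵢ log₂ pᵢ: 0.4105, 0.5274, 0.4644, 0.4941; sum H = 1.8964 bits.
RT = a + bH = 260 + 140·1.8964 = 525.50 ms.

526 ms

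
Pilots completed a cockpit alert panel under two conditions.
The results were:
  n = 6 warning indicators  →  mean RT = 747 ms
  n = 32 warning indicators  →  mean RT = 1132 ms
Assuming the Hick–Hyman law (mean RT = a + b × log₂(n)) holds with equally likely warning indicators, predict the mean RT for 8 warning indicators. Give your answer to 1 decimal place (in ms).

813.2 ms

RT is linear in log₂ n, so two points fix the line:
  b = (1132 − 747) / (log₂ 32 − log₂ 6) = 385 / (5 − 2.5850) = 159.418 ms/bit
  a = 747 − 159.418 × 2.5850 = 334.911 ms
Then RT(8) = 334.911 + 159.418 × log₂ 8 = 334.911 + 159.418 × 3 ≈ 813.164 ms.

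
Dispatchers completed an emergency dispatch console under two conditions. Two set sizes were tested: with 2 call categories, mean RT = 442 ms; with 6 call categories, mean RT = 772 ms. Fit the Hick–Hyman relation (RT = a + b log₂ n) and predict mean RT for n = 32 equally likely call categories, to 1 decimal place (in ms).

1274.8 ms

Fit slope and intercept:
  b = (772 − 442) / (log₂ 6 − log₂ 2) = 330 / (2.5850 − 1) = 208.207 ms/bit
  a = 442 − 208.207 × 1 = 233.793 ms
Then RT(32) = 233.793 + 208.207 × log₂ 32 = 233.793 + 208.207 × 5 ≈ 1274.827 ms.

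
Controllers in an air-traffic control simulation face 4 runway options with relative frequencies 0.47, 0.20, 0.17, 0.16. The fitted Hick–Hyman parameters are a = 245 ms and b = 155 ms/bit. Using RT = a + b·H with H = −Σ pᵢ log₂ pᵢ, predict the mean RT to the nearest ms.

529 ms

H = 0.47·log₂(1/0.47) + 0.20·log₂(1/0.20) + 0.17·log₂(1/0.17) + 0.16·log₂(1/0.16) = 1.8339 bits.
RT = 245 + 155 × 1.8339 = 529.26 ms.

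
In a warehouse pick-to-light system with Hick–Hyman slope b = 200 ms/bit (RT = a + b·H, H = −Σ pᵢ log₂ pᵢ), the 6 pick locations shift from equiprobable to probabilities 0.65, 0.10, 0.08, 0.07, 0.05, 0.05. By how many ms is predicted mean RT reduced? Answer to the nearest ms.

Equiprobable entropy H₀ = log₂ 6 = 2.5850 bits.
Skewed entropy H = −Σ pᵢ log₂ pᵢ = 1.7284 bits.
ΔRT = b·(H₀ − H) = 200 × 0.8565 = 171.31 ms.

171 ms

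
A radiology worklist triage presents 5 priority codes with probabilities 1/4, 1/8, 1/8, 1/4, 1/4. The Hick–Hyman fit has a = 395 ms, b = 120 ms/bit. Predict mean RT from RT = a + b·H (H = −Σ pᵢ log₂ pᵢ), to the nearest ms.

665 ms

Each term −pᵢ log₂ pᵢ: 0.25·2 + 0.125·3 + 0.125·3 + 0.25·2 + 0.25·2; summed, H = 2.250 bits.
Mean RT = a + bH = 395 + 120·2.250 = 665.00 ms.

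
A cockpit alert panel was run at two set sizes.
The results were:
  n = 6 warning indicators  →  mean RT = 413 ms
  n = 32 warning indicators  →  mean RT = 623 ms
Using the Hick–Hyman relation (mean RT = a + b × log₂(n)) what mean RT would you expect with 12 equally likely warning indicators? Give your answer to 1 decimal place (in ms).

500.0 ms

With log₂ n on the abscissa the relation is linear; from the two conditions:
  b = (623 − 413) / (log₂ 32 − log₂ 6) = 210 / (5 − 2.5850) = 86.955 ms/bit
  a = 413 − 86.955 × 2.5850 = 188.224 ms
Then RT(12) = 188.224 + 86.955 × log₂ 12 = 188.224 + 86.955 × 3.5850 ≈ 499.955 ms.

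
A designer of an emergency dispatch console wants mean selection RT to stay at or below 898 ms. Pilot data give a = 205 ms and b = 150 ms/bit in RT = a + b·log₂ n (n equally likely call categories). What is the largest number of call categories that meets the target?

150·log₂ n ≤ 898 − 205 = 693, giving log₂ n ≤ 4.6200 and n ≤ 24.590. The largest whole number is 24.

24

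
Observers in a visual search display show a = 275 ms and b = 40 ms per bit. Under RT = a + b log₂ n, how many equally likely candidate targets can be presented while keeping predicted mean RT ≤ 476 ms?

32

Set 275 + 40·log₂ n ≤ 476 → log₂ n ≤ (476 − 275)/40 = 5.0250.
So n ≤ 2^5.0250 = 32.559; the largest integer n is 32.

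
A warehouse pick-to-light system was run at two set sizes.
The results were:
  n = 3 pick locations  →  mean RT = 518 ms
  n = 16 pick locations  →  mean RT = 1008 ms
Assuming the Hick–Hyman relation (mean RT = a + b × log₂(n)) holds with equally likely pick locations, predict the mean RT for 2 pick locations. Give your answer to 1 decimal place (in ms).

Solve the two-equation system in a and b:
  b = (1008 − 518) / (log₂ 16 − log₂ 3) = 490 / (4 − 1.5850) = 202.895 ms/bit
  a = 518 − 202.895 × 1.5850 = 196.418 ms
Then RT(2) = 196.418 + 202.895 × log₂ 2 = 196.418 + 202.895 × 1 ≈ 399.314 ms.

399.3 ms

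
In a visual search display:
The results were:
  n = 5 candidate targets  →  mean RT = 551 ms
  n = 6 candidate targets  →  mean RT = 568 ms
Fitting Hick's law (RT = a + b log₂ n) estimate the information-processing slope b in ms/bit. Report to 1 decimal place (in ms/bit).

The slope on a log₂ axis is (568 − 551) / (2.5850 − 2.3219) = 64.630 ms/bit.

64.6 ms/bit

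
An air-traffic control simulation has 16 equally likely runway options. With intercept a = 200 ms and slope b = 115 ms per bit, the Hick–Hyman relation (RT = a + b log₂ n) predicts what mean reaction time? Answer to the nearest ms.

660 ms

log₂(16) = 4 bits, so RT = 200 + 115 × 4 ≈ 660.000 ms.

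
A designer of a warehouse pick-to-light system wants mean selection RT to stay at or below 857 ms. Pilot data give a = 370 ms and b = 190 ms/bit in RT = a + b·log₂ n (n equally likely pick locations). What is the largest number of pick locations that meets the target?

5

190·log₂ n ≤ 857 − 370 = 487, giving log₂ n ≤ 2.5632 and n ≤ 5.910. The largest whole number is 5.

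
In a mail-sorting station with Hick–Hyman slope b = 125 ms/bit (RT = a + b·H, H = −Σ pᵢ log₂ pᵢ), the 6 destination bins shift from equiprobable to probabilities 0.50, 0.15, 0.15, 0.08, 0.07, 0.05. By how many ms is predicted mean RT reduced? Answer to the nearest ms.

61 ms

The RT saving is b·ΔH. Equiprobable H₀ = log₂(6) = 2.5850 bits; with the given probabilities H = 2.0972 bits.
b·(H₀ − H) = 125 × (2.5850 − 2.0972) = 60.96 ms.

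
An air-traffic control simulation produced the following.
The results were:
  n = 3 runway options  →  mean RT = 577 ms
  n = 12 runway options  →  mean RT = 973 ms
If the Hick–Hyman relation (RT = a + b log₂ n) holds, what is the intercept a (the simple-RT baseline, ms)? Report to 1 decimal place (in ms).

The slope on a log₂ axis is (973 − 577) / (3.5850 − 1.5850) = 198.000 ms/bit.
a = RT₁ − b·log₂ n₁ = 577 − 198.000 × 1.5850 = 263.177 ms.

263.2 ms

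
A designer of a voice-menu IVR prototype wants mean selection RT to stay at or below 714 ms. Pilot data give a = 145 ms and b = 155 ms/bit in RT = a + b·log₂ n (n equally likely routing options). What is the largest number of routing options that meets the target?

Set 145 + 155·log₂ n ≤ 714 → log₂ n ≤ (714 − 145)/155 = 3.6710.
So n ≤ 2^3.6710 = 12.737; the largest integer n is 12.

12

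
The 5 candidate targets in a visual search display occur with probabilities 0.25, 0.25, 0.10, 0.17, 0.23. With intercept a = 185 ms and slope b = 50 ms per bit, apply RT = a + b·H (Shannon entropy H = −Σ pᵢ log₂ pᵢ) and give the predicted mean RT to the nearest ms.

298 ms

H = 0.25·log₂(1/0.25) + 0.25·log₂(1/0.25) + 0.10·log₂(1/0.10) + 0.17·log₂(1/0.17) + 0.23·log₂(1/0.23) = 2.2544 bits.
RT = 185 + 50 × 2.2544 = 297.72 ms.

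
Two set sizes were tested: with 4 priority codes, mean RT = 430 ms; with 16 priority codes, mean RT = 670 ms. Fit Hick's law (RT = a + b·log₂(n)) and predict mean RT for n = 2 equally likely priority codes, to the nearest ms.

Solve the two-equation system in a and b:
  b = (670 − 430) / (log₂ 16 − log₂ 4) = 240 / (4 − 2) = 120 ms/bit
  a = 430 − 120 × 2 = 190 ms
Then RT(2) = 190 + 120 × log₂ 2 = 190 + 120 × 1 ≈ 310.000 ms.

310 ms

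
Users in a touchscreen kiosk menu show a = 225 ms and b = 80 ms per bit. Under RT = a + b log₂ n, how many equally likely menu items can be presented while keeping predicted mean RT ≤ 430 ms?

Set 225 + 80·log₂ n ≤ 430 → log₂ n ≤ (430 − 225)/80 = 2.5625.
So n ≤ 2^2.5625 = 5.907; the largest integer n is 5.

5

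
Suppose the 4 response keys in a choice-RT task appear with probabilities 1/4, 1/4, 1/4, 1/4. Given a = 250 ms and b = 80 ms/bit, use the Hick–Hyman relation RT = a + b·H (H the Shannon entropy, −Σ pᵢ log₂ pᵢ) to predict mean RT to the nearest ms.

Each term −pᵢ log₂ pᵢ: 0.25·2 + 0.25·2 + 0.25·2 + 0.25·2; summed, H = 2.000 bits.
Mean RT = a + bH = 250 + 80·2.000 = 410.00 ms.

410 ms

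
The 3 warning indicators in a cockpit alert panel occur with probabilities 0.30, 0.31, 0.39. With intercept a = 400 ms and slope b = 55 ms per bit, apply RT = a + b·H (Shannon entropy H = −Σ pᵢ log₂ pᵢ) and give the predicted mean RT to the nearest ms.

Entropy contributions −pᵢ log₂ pᵢ: 0.5211, 0.5238, 0.5298; sum H = 1.5747 bits.
RT = a + bH = 400 + 55·1.5747 = 486.61 ms.

487 ms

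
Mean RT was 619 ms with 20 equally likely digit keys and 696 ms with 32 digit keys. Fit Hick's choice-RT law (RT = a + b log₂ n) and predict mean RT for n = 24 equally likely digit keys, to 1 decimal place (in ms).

648.9 ms

Solve the two-equation system in a and b:
  b = (696 − 619) / (log₂ 32 − log₂ 20) = 77 / (5 − 4.3219) = 113.557 ms/bit
  a = 619 − 113.557 × 4.3219 = 128.214 ms
Then RT(24) = 128.214 + 113.557 × log₂ 24 = 128.214 + 113.557 × 4.5850 ≈ 648.869 ms.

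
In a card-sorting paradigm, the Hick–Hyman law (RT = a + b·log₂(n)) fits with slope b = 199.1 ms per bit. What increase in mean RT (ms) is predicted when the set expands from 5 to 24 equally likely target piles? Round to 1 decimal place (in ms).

ΔRT = (a + b log₂ n₂) − (a + b log₂ n₁) = b·(log₂ n₂ − log₂ n₁).
log₂(24) − log₂(5) = 4.5850 − 2.3219 = 2.2630.
ΔRT = 199.1 × 2.2630 = 450.570 ms.

450.6 ms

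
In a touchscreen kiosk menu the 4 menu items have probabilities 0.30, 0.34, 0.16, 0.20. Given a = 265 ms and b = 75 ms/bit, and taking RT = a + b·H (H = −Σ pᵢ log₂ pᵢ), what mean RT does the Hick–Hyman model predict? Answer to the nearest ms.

410 ms

H = 0.30·log₂(1/0.30) + 0.34·log₂(1/0.34) + 0.16·log₂(1/0.16) + 0.20·log₂(1/0.20) = 1.9377 bits.
RT = 265 + 75 × 1.9377 = 410.32 ms.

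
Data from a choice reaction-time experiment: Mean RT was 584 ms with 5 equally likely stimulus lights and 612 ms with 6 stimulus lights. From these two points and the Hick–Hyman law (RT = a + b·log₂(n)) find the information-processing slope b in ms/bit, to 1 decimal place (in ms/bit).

The slope on a log₂ axis is (612 − 584) / (2.5850 − 2.3219) = 106.450 ms/bit.

106.4 ms/bit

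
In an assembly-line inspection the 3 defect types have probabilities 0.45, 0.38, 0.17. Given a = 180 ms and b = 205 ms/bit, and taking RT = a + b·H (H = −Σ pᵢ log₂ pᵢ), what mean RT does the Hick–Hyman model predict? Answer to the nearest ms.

484 ms

Entropy contributions −pᵢ log₂ pᵢ: 0.5184, 0.5305, 0.4346; sum H = 1.4834 bits.
RT = a + bH = 180 + 205·1.4834 = 484.11 ms.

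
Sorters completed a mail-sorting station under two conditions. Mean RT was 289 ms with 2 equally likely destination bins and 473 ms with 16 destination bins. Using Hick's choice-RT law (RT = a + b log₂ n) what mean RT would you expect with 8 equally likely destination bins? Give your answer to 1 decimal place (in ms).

Fit slope and intercept:
  b = (473 − 289) / (log₂ 16 − log₂ 2) = 184 / (4 − 1) = 61.333 ms/bit
  a = 289 − 61.333 × 1 = 227.667 ms
Then RT(8) = 227.667 + 61.333 × log₂ 8 = 227.667 + 61.333 × 3 ≈ 411.667 ms.

411.7 ms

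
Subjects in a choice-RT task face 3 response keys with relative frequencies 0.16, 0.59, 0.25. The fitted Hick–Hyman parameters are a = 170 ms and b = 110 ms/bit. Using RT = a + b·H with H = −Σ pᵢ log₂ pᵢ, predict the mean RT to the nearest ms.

H = 0.16·log₂(1/0.16) + 0.59·log₂(1/0.59) + 0.25·log₂(1/0.25) = 1.3721 bits.
RT = 170 + 110 × 1.3721 = 320.93 ms.

321 ms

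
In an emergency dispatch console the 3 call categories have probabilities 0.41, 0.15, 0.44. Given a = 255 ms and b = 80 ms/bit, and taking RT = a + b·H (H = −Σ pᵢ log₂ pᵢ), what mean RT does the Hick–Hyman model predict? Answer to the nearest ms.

H = 0.41·log₂(1/0.41) + 0.15·log₂(1/0.15) + 0.44·log₂(1/0.44) = 1.4591 bits.
RT = 255 + 80 × 1.4591 = 371.73 ms.

372 ms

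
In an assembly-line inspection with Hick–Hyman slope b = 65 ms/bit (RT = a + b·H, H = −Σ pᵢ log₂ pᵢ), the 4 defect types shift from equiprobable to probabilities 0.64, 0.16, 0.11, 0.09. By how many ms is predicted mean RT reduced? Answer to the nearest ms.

Equiprobable entropy H₀ = log₂ 4 = 2.0000 bits.
Skewed entropy H = −Σ pᵢ log₂ pᵢ = 1.4980 bits.
ΔRT = b·(H₀ − H) = 65 × 0.5020 = 32.63 ms.

33 ms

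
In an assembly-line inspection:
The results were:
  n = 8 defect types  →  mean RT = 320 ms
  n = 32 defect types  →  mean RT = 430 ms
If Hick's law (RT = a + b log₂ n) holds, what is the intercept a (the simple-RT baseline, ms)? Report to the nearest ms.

155 ms

Slope: b = (430 − 320) / (log₂ 32 − log₂ 8) = 110/2.0000 = 55 ms/bit.
Intercept: a = 320 − 55·log₂(8) = 155.000 ms.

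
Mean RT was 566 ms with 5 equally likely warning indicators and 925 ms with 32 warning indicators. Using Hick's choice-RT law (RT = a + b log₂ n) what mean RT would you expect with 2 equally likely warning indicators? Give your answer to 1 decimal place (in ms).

With log₂ n on the abscissa the relation is linear; from the two conditions:
  b = (925 − 566) / (log₂ 32 − log₂ 5) = 359 / (5 − 2.3219) = 134.052 ms/bit
  a = 566 − 134.052 × 2.3219 = 254.742 ms
Then RT(2) = 254.742 + 134.052 × log₂ 2 = 254.742 + 134.052 × 1 ≈ 388.793 ms.

388.8 ms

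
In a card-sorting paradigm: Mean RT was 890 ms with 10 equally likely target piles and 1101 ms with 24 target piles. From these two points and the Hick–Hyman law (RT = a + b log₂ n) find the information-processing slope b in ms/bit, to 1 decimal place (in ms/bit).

167.1 ms/bit

b = (RT₂ − RT₁)/(log₂ n₂ − log₂ n₁) = (1101 − 890)/(4.5850 − 3.3219) = 167.058 ms/bit.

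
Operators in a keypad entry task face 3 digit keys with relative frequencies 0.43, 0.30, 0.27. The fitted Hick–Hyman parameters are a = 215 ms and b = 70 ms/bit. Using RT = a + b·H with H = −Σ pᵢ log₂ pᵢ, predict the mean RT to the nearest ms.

324 ms

H = 0.43·log₂(1/0.43) + 0.30·log₂(1/0.30) + 0.27·log₂(1/0.27) = 1.5547 bits.
RT = 215 + 70 × 1.5547 = 323.83 ms.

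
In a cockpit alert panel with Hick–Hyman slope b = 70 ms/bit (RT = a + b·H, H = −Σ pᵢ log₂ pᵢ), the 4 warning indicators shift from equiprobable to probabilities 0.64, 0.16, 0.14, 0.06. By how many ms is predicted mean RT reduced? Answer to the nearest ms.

The RT saving is b·ΔH. Equiprobable H₀ = log₂(4) = 2.0000 bits; with the given probabilities H = 1.4757 bits.
b·(H₀ − H) = 70 × (2.0000 − 1.4757) = 36.70 ms.

37 ms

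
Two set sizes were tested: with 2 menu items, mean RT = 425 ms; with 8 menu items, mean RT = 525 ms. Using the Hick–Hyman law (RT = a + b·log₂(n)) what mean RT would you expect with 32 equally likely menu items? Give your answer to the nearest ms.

625 ms

Solve the two-equation system in a and b:
  b = (525 − 425) / (log₂ 8 − log₂ 2) = 100 / (3 − 1) = 50 ms/bit
  a = 425 − 50 × 1 = 375 ms
Then RT(32) = 375 + 50 × log₂ 32 = 375 + 50 × 5 ≈ 625.000 ms.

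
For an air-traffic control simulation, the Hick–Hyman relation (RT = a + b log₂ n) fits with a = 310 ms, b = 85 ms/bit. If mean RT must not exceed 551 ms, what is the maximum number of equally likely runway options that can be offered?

7

Information budget: (551 − 310)/85 = 2.8353 bits, so n ≤ 2^2.8353 = 7.137 → at most 7.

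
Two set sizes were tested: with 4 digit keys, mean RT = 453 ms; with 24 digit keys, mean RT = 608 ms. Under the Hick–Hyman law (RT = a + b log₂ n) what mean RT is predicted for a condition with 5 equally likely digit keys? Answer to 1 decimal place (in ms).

472.3 ms

Solve the two-equation system in a and b:
  b = (608 − 453) / (log₂ 24 − log₂ 4) = 155 / (4.5850 − 2) = 59.962 ms/bit
  a = 453 − 59.962 × 2 = 333.076 ms
Then RT(5) = 333.076 + 59.962 × log₂ 5 = 333.076 + 59.962 × 2.3219 ≈ 472.304 ms.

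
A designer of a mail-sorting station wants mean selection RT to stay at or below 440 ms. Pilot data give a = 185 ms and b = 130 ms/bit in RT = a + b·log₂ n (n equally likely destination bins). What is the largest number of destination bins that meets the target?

3

Information budget: (440 − 185)/130 = 1.9615 bits, so n ≤ 2^1.9615 = 3.895 → at most 3.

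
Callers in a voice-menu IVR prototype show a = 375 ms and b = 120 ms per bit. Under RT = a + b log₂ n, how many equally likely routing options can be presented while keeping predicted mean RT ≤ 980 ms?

32

Set 375 + 120·log₂ n ≤ 980 → log₂ n ≤ (980 − 375)/120 = 5.0417.
So n ≤ 2^5.0417 = 32.938; the largest integer n is 32.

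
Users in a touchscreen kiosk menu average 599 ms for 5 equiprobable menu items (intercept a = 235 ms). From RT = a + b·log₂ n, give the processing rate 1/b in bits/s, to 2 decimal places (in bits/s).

6.38 bits/s

Choice component = 599 − 235 = 364 ms over log₂(5) = 2.3219 bits.
b = 364 / 2.3219 = 156.766 ms/bit, so 1/b = 6.379 bits/s.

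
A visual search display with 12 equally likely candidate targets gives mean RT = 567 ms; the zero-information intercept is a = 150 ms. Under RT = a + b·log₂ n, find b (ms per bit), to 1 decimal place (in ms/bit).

116.3 ms/bit

12 alternatives carry log₂ 12 = 3.5850 bits; the choice cost is 567 − 150 = 417 ms, so b = 417/3.5850 = 116.319 ms/bit.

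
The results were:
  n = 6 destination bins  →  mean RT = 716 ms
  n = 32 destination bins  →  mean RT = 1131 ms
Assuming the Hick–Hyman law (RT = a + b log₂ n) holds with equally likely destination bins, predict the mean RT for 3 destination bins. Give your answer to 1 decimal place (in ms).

544.2 ms

With log₂ n on the abscissa the relation is linear; from the two conditions:
  b = (1131 − 716) / (log₂ 32 − log₂ 6) = 415 / (5 − 2.5850) = 171.840 ms/bit
  a = 716 − 171.840 × 2.5850 = 271.800 ms
Then RT(3) = 271.800 + 171.840 × log₂ 3 = 271.800 + 171.840 × 1.5850 ≈ 544.160 ms.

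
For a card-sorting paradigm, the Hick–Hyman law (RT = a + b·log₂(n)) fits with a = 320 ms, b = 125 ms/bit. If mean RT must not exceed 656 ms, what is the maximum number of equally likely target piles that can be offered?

6

Information budget: (656 − 320)/125 = 2.6880 bits, so n ≤ 2^2.6880 = 6.444 → at most 6.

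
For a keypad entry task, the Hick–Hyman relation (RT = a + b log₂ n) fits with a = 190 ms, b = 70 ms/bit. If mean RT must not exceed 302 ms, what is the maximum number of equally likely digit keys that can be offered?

Set 190 + 70·log₂ n ≤ 302 → log₂ n ≤ (302 − 190)/70 = 1.6000.
So n ≤ 2^1.6000 = 3.031; the largest integer n is 3.

3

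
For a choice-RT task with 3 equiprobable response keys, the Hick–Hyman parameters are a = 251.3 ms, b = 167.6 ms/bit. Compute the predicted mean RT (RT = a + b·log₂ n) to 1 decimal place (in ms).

516.9 ms

log₂(3) = 1.5850 bits, so RT = 251.3 + 167.6 × 1.5850 ≈ 516.940 ms.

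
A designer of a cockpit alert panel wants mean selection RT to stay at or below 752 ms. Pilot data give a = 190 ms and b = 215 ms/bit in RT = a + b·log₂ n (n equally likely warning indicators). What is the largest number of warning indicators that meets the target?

6

Set 190 + 215·log₂ n ≤ 752 → log₂ n ≤ (752 − 190)/215 = 2.6140.
So n ≤ 2^2.6140 = 6.122; the largest integer n is 6.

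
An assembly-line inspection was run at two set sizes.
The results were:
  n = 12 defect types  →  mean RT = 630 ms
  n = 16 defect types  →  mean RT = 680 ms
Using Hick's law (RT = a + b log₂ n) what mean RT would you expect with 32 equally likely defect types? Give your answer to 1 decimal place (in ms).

RT is linear in log₂ n, so two points fix the line:
  b = (680 − 630) / (log₂ 16 − log₂ 12) = 50 / (4 − 3.5850) = 120.471 ms/bit
  a = 630 − 120.471 × 3.5850 = 198.116 ms
Then RT(32) = 198.116 + 120.471 × log₂ 32 = 198.116 + 120.471 × 5 ≈ 800.471 ms.

800.5 ms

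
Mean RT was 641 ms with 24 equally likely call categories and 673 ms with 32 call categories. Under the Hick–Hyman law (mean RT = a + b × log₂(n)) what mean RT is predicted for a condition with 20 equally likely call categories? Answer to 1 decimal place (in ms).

Solve the two-equation system in a and b:
  b = (673 − 641) / (log₂ 32 − log₂ 24) = 32 / (5 − 4.5850) = 77.101 ms/bit
  a = 641 − 77.101 × 4.5850 = 287.493 ms
Then RT(20) = 287.493 + 77.101 × log₂ 20 = 287.493 + 77.101 × 4.3219 ≈ 620.720 ms.

620.7 ms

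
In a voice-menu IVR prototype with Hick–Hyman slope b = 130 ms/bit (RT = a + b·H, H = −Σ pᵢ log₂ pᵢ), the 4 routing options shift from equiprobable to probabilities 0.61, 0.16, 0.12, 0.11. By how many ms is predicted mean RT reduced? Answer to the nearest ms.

55 ms

Equiprobable entropy H₀ = log₂ 4 = 2.0000 bits.
Skewed entropy H = −Σ pᵢ log₂ pᵢ = 1.5754 bits.
ΔRT = b·(H₀ − H) = 130 × 0.4246 = 55.20 ms.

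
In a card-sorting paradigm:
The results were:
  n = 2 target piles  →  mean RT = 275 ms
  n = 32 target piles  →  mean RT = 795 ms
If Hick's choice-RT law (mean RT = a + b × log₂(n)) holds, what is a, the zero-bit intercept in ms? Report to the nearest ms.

145 ms

b = (RT₂ − RT₁)/(log₂ n₂ − log₂ n₁) = (795 − 275)/(5 − 1) = 130 ms/bit.
Intercept: a = 275 − 130·log₂(2) = 145.000 ms.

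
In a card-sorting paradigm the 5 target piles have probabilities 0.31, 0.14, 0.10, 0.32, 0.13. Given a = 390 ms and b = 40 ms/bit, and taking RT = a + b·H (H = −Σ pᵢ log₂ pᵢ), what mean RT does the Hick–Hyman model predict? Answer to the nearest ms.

Entropy contributions −pᵢ log₂ pᵢ: 0.5238, 0.3971, 0.3322, 0.5260, 0.3826; sum H = 2.1618 bits.
RT = a + bH = 390 + 40·2.1618 = 476.47 ms.

476 ms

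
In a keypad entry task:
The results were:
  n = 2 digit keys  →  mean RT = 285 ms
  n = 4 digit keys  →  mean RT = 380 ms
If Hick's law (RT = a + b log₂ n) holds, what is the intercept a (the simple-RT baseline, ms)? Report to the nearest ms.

190 ms

The slope on a log₂ axis is (380 − 285) / (2 − 1) = 95 ms/bit.
a = RT₁ − b·log₂ n₁ = 285 − 95 × 1 = 190.000 ms.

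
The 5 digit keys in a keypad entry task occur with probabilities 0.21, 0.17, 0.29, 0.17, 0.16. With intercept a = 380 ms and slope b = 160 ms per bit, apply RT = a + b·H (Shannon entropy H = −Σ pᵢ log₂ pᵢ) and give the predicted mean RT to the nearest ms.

Entropy contributions −pᵢ log₂ pᵢ: 0.4728, 0.4346, 0.5179, 0.4346, 0.4230; sum H = 2.2829 bits.
RT = a + bH = 380 + 160·2.2829 = 745.27 ms.

745 ms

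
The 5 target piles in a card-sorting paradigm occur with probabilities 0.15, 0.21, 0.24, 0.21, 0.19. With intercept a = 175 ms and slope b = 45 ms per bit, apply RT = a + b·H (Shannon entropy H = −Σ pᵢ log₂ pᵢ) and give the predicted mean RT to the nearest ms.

279 ms

Entropy contributions −pᵢ log₂ pᵢ: 0.4105, 0.4728, 0.4941, 0.4728, 0.4552; sum H = 2.3056 bits.
RT = a + bH = 175 + 45·2.3056 = 278.75 ms.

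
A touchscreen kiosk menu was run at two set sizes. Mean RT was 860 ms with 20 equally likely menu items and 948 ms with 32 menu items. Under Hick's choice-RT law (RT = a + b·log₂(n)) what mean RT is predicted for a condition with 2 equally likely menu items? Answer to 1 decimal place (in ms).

Solve the two-equation system in a and b:
  b = (948 − 860) / (log₂ 32 − log₂ 20) = 88 / (5 − 4.3219) = 129.780 ms/bit
  a = 860 − 129.780 × 4.3219 = 299.101 ms
Then RT(2) = 299.101 + 129.780 × log₂ 2 = 299.101 + 129.780 × 1 ≈ 428.881 ms.

428.9 ms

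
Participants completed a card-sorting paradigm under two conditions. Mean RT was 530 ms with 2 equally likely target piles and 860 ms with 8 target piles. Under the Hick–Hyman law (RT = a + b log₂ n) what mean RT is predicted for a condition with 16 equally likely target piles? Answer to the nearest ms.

1025 ms

Fit slope and intercept:
  b = (860 − 530) / (log₂ 8 − log₂ 2) = 330 / (3 − 1) = 165 ms/bit
  a = 530 − 165 × 1 = 365 ms
Then RT(16) = 365 + 165 × log₂ 16 = 365 + 165 × 4 ≈ 1025.000 ms.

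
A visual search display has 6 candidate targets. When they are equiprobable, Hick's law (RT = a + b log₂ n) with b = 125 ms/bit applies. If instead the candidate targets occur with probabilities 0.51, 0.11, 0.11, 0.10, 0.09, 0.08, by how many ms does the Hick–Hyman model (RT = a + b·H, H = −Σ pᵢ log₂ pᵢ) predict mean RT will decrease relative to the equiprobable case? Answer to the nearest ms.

The RT saving is b·ΔH. Equiprobable H₀ = log₂(6) = 2.5850 bits; with the given probabilities H = 2.1324 bits.
b·(H₀ − H) = 125 × (2.5850 − 2.1324) = 56.58 ms.

57 ms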